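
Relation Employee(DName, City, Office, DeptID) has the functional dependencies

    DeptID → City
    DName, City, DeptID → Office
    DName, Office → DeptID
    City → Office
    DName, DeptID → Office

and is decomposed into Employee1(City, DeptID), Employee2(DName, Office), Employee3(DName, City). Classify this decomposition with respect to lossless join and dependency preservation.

Lossless test (chase): Rows 1 and 3 agree on City; apply City→Office and equate their Office entries. No row becomes fully distinguished — the join is lossy.
Dependency preservation: the restricted closure of {DName, City, DeptID} across the fragments never reaches {Office}, so DName, City, DeptID → Office cannot be enforced without a join — not preserved.

lossy and not dependency-preserving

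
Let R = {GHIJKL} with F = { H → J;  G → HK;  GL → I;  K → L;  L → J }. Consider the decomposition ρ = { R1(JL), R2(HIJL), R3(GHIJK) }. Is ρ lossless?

No

Chase test. Columns are GHIJKL; row i has aⱼ where attribute j ∈ Ri, else bᵢⱼ.
Initial tableau (one row per fragment):
  row 1: b11 b12 b13 a4 b15 a6
  row 2: b21 a2 a3 a4 b25 a6
  row 3: a1 a2 a3 a4 a5 b36
No row becomes fully distinguished — the join is lossy.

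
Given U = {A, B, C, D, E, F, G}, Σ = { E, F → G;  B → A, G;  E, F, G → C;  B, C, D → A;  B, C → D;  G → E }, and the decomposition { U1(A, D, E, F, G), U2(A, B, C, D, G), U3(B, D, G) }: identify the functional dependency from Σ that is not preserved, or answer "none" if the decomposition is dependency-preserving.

Check E, F, G → C: no single fragment contains all of {C, E, F, G}, and the restricted closure of {E, F, G} across the fragments never reaches {C}.
E, F → G is preserved.
B → A, G is preserved.
B, C, D → A is preserved.
B, C → D is preserved.
G → E is preserved.

E, F, G → C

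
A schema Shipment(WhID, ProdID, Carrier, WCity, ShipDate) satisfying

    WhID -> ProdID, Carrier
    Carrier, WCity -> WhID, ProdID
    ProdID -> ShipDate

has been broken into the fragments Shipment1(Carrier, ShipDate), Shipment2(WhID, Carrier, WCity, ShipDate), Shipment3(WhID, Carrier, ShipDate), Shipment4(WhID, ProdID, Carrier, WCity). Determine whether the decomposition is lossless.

Yes

Chase test. Columns are WhID, ProdID, Carrier, WCity, ShipDate; row i has aⱼ where attribute j ∈ Shipmenti, else bᵢⱼ.
Initial tableau (one row per fragment):
  row 1: b11 b12 a3 b14 a5
  row 2: a1 b22 a3 a4 a5
  row 3: a1 b32 a3 b34 a5
  row 4: a1 a2 a3 a4 b45
Rows 2 and 3 agree on WhID; apply WhID→ProdID, Carrier and equate their ProdID, Carrier entries.
Rows 2 and 4 agree on WhID; apply WhID→ProdID, Carrier and equate their ProdID, Carrier entries.
Rows 2 and 4 agree on ProdID; apply ProdID→ShipDate and equate their ShipDate entries.
Row 2 is now all distinguished symbols — the join is lossless.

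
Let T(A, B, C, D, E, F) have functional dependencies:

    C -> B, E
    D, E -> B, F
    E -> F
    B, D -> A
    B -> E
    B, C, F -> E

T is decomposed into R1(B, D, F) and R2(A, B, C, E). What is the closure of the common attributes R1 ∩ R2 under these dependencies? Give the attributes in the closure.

R1 ∩ R2 = {B}.
B → E applies, adding E
E → F applies, adding F
Closure: {B, E, F}.

B, E, F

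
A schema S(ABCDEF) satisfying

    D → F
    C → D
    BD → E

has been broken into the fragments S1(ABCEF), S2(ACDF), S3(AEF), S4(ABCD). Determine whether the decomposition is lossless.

Chase test. Columns are ABCDEF; row i has aⱼ where attribute j ∈ Si, else bᵢⱼ.
Initial tableau (one row per fragment):
  row 1: a1 a2 a3 b14 a5 a6
  row 2: a1 b22 a3 a4 b25 a6
  row 3: a1 b32 b33 b34 a5 a6
  row 4: a1 a2 a3 a4 b45 b46
Rows 2 and 4 agree on D; apply D→F and equate their F entries.
Rows 1 and 2 agree on C; apply C→D and equate their D entries.
Rows 1 and 4 agree on BD; apply BD→E and equate their E entries.
Row 1 is now all distinguished symbols — the join is lossless.

Yes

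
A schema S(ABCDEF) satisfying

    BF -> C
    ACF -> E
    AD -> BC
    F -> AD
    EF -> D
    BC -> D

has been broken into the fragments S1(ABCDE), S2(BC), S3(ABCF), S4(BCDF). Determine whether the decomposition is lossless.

Chase test. Columns are ABCDEF; row i has aⱼ where attribute j ∈ Si, else bᵢⱼ.
Initial tableau (one row per fragment):
  row 1: a1 a2 a3 a4 a5 b16
  row 2: b21 a2 a3 b24 b25 b26
  row 3: a1 a2 a3 b34 b35 a6
  row 4: b41 a2 a3 a4 b45 a6
Rows 3 and 4 agree on F; apply F→AD and equate their AD entries.
Rows 1 and 2 agree on BC; apply BC→D and equate their D entries.
Rows 3 and 4 agree on ACF; apply ACF→E and equate their E entries.
No row becomes fully distinguished — the join is lossy.

No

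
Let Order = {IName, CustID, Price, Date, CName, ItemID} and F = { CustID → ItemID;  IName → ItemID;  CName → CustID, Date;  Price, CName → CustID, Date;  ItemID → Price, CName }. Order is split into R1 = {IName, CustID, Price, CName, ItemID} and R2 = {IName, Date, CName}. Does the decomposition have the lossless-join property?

Common attributes: R1 ∩ R2 = {IName, CName}.
Closure of {IName, CName}: IName → ItemID applies, adding ItemID; CName → CustID, Date applies, adding CustID, Date; ItemID → Price, CName applies, adding Price. So (IName, CName)⁺ = {IName, CustID, Price, Date, CName, ItemID}.
This closure contains every attribute of R1, so R1 ∩ R2 → R1. The join is lossless.

Yes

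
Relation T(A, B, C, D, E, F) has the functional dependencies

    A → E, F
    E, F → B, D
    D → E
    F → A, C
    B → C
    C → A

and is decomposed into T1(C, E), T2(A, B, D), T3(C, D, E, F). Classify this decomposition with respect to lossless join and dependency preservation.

Lossless test (chase): Rows 2 and 3 agree on D; apply D→E and equate their E entries. Rows 1 and 3 agree on C; apply C→A and equate their A entries. Rows 1 and 3 agree on A; apply A→E, F and equate their E, F entries. Rows 1 and 3 agree on E, F; apply E, F→B, D and equate their B, D entries. No row becomes fully distinguished — the join is lossy.
Dependency preservation: the restricted closure of {A} across the fragments never reaches {E, F}, so A → E, F cannot be enforced without a join — not preserved.

lossy and not dependency-preserving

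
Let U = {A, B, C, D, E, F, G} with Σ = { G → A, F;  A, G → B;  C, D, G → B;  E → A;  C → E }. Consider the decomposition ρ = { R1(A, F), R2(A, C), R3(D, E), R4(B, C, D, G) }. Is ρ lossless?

Chase test. Columns are A, B, C, D, E, F, G; row i has aⱼ where attribute j ∈ Ri, else bᵢⱼ.
Initial tableau (one row per fragment):
  row 1: a1 b12 b13 b14 b15 a6 b17
  row 2: a1 b22 a3 b24 b25 b26 b27
  row 3: b31 b32 b33 a4 a5 b36 b37
  row 4: b41 a2 a3 a4 b45 b46 a7
Rows 2 and 4 agree on C; apply C→E and equate their E entries.
Rows 2 and 4 agree on E; apply E→A and equate their A entries.
No row becomes fully distinguished — the join is lossy.

No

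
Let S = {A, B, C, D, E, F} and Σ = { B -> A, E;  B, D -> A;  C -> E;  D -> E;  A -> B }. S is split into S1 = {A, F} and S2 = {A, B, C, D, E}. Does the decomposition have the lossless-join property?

No

Common attributes: S1 ∩ S2 = {A}.
Closure of {A}: A → B applies, adding B; B → A, E applies, adding E. So (A)⁺ = {A, B, E}.
The closure contains neither all of S1 = {A, F} nor all of S2 = {A, B, C, D, E}, so the common attributes are not a superkey of either fragment. The join is lossy.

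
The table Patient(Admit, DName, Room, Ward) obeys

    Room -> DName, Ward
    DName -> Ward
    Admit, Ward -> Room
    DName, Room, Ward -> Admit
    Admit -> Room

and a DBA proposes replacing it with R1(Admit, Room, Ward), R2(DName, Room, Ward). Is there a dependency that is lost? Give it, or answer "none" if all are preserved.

none

Room → DName, Ward lies within R2.
DName → Ward lies within R2.
Admit, Ward → Room lies within R1.
DName, Room, Ward → Admit: restricted closure across fragments reaches Admit.
Admit → Room lies within R1.
Every dependency is enforceable on the fragments, so the decomposition is dependency-preserving.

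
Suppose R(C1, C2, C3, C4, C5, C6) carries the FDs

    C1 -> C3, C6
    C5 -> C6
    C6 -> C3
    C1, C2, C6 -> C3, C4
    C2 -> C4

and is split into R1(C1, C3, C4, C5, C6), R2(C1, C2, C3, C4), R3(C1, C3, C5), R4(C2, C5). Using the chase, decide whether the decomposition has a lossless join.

Chase test. Columns are C1, C2, C3, C4, C5, C6; row i has aⱼ where attribute j ∈ Ri, else bᵢⱼ.
Initial tableau (one row per fragment):
  row 1: a1 b12 a3 a4 a5 a6
  row 2: a1 a2 a3 a4 b25 b26
  row 3: a1 b32 a3 b34 a5 b36
  row 4: b41 a2 b43 b44 a5 b46
Rows 1 and 2 agree on C1; apply C1→C3, C6 and equate their C3, C6 entries.
Rows 1 and 3 agree on C1; apply C1→C3, C6 and equate their C3, C6 entries.
Rows 1 and 4 agree on C5; apply C5→C6 and equate their C6 entries.
Rows 1 and 4 agree on C6; apply C6→C3 and equate their C3 entries.
Rows 2 and 4 agree on C2; apply C2→C4 and equate their C4 entries.
No row becomes fully distinguished — the join is lossy.

No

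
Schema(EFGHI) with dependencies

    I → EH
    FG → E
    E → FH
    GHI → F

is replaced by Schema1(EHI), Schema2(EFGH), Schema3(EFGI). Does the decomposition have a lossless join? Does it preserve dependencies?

Lossless test (chase): Rows 1 and 3 agree on I; apply I→EH and equate their EH entries. Rows 1 and 2 agree on E; apply E→FH and equate their FH entries. Row 3 is now all distinguished symbols — the join is lossless.
Dependency preservation: GHI → F is not contained in any single fragment, but the restricted closure of its left-hand side across the fragments still reaches the right-hand side; the remaining FDs each lie inside some fragment. All dependencies are preserved.

lossless and dependency-preserving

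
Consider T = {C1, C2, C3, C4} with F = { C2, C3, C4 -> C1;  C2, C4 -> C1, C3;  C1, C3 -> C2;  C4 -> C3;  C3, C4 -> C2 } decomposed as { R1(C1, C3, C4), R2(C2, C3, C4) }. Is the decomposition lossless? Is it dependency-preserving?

lossless but not dependency-preserving

Lossless test: (C3, C4)⁺ = {C1, C2, C3, C4}, which contains all of one fragment — lossless.
Dependency preservation: the restricted closure of {C1, C3} across the fragments never reaches {C2}, so C1, C3 → C2 cannot be enforced without a join — not preserved.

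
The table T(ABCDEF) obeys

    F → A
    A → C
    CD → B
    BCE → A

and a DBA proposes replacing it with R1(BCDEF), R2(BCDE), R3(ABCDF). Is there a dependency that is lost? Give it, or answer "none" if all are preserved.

Check BCE → A: no single fragment contains all of {ABCE}, and the restricted closure of {BCE} across the fragments never reaches {A}.
F → A is preserved.
A → C is preserved.
CD → B is preserved.

BCE → A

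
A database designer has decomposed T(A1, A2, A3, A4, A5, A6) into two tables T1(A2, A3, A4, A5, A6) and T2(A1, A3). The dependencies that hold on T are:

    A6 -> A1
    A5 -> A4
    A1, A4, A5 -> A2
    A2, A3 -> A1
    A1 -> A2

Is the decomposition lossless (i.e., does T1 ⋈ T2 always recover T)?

Common attributes: T1 ∩ T2 = {A3}.
No dependency enlarges {A3}, so (A3)⁺ = {A3}.
The closure contains neither all of T1 = {A2, A3, A4, A5, A6} nor all of T2 = {A1, A3}, so the common attributes are not a superkey of either fragment. The join is lossy.

No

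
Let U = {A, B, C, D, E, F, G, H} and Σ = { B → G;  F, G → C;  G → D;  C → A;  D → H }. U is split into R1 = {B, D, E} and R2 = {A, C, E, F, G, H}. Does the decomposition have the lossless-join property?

Common attributes: R1 ∩ R2 = {E}.
No dependency enlarges {E}, so (E)⁺ = {E}.
The closure contains neither all of R1 = {B, D, E} nor all of R2 = {A, C, E, F, G, H}, so the common attributes are not a superkey of either fragment. The join is lossy.

No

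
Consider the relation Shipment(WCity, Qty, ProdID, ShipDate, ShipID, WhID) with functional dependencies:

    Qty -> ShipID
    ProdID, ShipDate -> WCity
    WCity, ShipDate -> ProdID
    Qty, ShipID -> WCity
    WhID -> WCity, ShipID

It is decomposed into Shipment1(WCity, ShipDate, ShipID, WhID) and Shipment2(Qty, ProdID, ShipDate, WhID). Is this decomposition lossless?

Yes

Common attributes: Shipment1 ∩ Shipment2 = {ShipDate, WhID}.
Closure of {ShipDate, WhID}: WhID → WCity, ShipID applies, adding WCity, ShipID; WCity, ShipDate → ProdID applies, adding ProdID. So (ShipDate, WhID)⁺ = {WCity, ProdID, ShipDate, ShipID, WhID}.
This closure contains every attribute of Shipment1, so Shipment1 ∩ Shipment2 → Shipment1. The join is lossless.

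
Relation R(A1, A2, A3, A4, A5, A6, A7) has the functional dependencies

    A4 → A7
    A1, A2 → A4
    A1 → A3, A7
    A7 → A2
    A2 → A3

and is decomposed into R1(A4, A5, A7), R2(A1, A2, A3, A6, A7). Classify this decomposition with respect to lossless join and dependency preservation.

lossy and not dependency-preserving

Lossless test: (A7)⁺ = {A2, A3, A7}, which is a superkey of neither fragment — lossy.
Dependency preservation: the restricted closure of {A1, A2} across the fragments never reaches {A4}, so A1, A2 → A4 cannot be enforced without a join — not preserved.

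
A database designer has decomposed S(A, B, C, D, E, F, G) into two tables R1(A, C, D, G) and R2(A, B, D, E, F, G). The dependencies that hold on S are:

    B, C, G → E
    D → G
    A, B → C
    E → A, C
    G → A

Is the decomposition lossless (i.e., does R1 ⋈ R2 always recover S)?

No

Common attributes: R1 ∩ R2 = {A, D, G}.
No dependency enlarges {A, D, G}, so (A, D, G)⁺ = {A, D, G}.
The closure contains neither all of R1 = {A, C, D, G} nor all of R2 = {A, B, D, E, F, G}, so the common attributes are not a superkey of either fragment. The join is lossy.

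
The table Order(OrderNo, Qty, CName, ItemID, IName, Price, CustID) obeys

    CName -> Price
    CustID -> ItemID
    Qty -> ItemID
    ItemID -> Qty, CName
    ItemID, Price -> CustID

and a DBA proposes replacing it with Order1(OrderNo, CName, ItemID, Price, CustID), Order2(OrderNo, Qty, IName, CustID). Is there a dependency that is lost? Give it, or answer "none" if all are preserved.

none

CName → Price lies within Order1.
CustID → ItemID lies within Order1.
Qty → ItemID: restricted closure across fragments reaches ItemID.
ItemID → Qty, CName: restricted closure across fragments reaches Qty, CName.
ItemID, Price → CustID lies within Order1.
Every dependency is enforceable on the fragments, so the decomposition is dependency-preserving.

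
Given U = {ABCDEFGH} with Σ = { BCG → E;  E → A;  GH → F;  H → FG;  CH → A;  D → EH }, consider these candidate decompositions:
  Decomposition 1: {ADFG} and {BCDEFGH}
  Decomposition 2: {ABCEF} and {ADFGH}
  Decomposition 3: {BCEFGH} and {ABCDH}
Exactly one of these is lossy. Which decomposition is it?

Decomposition 1: common = {DFG}, closure = {ADEFGH} → lossless.
Decomposition 2: common = {AF}, closure = {AF} → lossy.
Decomposition 3: common = {BCH}, closure = {ABCEFGH} → lossless.

Decomposition 2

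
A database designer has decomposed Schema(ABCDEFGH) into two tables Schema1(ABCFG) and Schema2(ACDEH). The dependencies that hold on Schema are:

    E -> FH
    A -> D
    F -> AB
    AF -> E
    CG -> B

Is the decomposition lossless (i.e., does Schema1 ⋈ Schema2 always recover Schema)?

Common attributes: Schema1 ∩ Schema2 = {AC}.
Closure of {AC}: A → D applies, adding D. So (AC)⁺ = {ACD}.
The closure contains neither all of Schema1 = {ABCFG} nor all of Schema2 = {ACDEH}, so the common attributes are not a superkey of either fragment. The join is lossy.

No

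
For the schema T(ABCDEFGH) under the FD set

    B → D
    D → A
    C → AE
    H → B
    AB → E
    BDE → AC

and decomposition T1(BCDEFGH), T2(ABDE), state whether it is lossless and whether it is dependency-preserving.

lossless but not dependency-preserving

Lossless test: (BDE)⁺ = {ABCDE}, which contains all of one fragment — lossless.
Dependency preservation: the restricted closure of {C} across the fragments never reaches {AE}, so C → AE cannot be enforced without a join — not preserved.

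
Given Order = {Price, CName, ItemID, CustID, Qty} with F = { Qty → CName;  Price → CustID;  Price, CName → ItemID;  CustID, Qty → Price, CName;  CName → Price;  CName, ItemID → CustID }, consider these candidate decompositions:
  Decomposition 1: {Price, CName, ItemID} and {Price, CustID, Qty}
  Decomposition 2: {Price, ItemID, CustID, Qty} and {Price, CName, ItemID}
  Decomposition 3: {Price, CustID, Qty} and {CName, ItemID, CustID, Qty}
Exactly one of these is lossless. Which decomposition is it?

Decomposition 3

Decomposition 1: common = {Price}, closure = {Price, CustID} → lossy.
Decomposition 2: common = {Price, ItemID}, closure = {Price, ItemID, CustID} → lossy.
Decomposition 3: common = {CustID, Qty}, closure = {Price, CName, ItemID, CustID, Qty} → lossless.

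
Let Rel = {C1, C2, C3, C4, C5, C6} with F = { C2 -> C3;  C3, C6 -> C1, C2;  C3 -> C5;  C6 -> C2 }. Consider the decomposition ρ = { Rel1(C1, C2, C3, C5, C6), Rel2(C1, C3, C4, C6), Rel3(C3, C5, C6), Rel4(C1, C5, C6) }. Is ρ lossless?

Chase test. Columns are C1, C2, C3, C4, C5, C6; row i has aⱼ where attribute j ∈ Reli, else bᵢⱼ.
Initial tableau (one row per fragment):
  row 1: a1 a2 a3 b14 a5 a6
  row 2: a1 b22 a3 a4 b25 a6
  row 3: b31 b32 a3 b34 a5 a6
  row 4: a1 b42 b43 b44 a5 a6
Rows 1 and 2 agree on C3, C6; apply C3, C6→C1, C2 and equate their C1, C2 entries.
Rows 1 and 3 agree on C3, C6; apply C3, C6→C1, C2 and equate their C1, C2 entries.
Rows 1 and 2 agree on C3; apply C3→C5 and equate their C5 entries.
Rows 1 and 4 agree on C6; apply C6→C2 and equate their C2 entries.
Rows 1 and 4 agree on C2; apply C2→C3 and equate their C3 entries.
Row 2 is now all distinguished symbols — the join is lossless.

Yes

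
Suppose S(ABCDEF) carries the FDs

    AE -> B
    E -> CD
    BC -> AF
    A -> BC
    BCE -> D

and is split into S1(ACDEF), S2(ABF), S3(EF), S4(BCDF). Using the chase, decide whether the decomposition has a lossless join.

Chase test. Columns are ABCDEF; row i has aⱼ where attribute j ∈ Si, else bᵢⱼ.
Initial tableau (one row per fragment):
  row 1: a1 b12 a3 a4 a5 a6
  row 2: a1 a2 b23 b24 b25 a6
  row 3: b31 b32 b33 b34 a5 a6
  row 4: b41 a2 a3 a4 b45 a6
Rows 1 and 3 agree on E; apply E→CD and equate their CD entries.
Rows 1 and 2 agree on A; apply A→BC and equate their BC entries.
Rows 1 and 4 agree on BC; apply BC→AF and equate their AF entries.
Row 1 is now all distinguished symbols — the join is lossless.

Yes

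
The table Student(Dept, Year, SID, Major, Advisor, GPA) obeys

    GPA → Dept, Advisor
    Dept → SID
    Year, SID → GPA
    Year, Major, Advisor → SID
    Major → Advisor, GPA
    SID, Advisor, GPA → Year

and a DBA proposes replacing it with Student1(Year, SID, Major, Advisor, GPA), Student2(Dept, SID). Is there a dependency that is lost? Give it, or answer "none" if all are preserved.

GPA → Dept, Advisor

Check GPA → Dept, Advisor: no single fragment contains all of {Dept, Advisor, GPA}, and the restricted closure of {GPA} across the fragments never reaches {Dept, Advisor}.
Dept → SID is preserved.
Year, SID → GPA is preserved.
Year, Major, Advisor → SID is preserved.
Major → Advisor, GPA is preserved.
SID, Advisor, GPA → Year is preserved.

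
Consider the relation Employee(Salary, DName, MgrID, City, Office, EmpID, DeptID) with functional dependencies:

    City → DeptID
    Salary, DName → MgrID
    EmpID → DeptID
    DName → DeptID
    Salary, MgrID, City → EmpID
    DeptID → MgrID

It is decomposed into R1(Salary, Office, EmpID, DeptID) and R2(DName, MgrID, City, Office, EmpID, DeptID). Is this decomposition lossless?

No

Common attributes: R1 ∩ R2 = {Office, EmpID, DeptID}.
Closure of {Office, EmpID, DeptID}: DeptID → MgrID applies, adding MgrID. So (Office, EmpID, DeptID)⁺ = {MgrID, Office, EmpID, DeptID}.
The closure contains neither all of R1 = {Salary, Office, EmpID, DeptID} nor all of R2 = {DName, MgrID, City, Office, EmpID, DeptID}, so the common attributes are not a superkey of either fragment. The join is lossy.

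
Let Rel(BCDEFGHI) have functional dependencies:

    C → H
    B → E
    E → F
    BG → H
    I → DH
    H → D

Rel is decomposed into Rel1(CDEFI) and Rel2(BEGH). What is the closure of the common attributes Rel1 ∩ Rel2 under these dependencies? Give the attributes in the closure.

EF

Rel1 ∩ Rel2 = {E}.
E → F applies, adding F
Closure: {EF}.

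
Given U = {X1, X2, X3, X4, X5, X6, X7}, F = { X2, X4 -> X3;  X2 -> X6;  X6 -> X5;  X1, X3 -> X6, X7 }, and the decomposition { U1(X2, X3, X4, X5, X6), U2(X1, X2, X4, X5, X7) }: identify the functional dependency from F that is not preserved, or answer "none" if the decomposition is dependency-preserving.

Check X1, X3 → X6, X7: no single fragment contains all of {X1, X3, X6, X7}, and the restricted closure of {X1, X3} across the fragments never reaches {X6, X7}.
X2, X4 → X3 is preserved.
X2 → X6 is preserved.
X6 → X5 is preserved.

X1, X3 -> X6, X7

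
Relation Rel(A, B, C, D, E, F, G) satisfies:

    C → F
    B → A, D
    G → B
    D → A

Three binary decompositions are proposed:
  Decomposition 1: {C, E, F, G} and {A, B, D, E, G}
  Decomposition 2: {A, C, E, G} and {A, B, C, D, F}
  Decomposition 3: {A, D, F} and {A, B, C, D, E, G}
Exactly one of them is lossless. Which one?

Decomposition 1: common = {E, G}, closure = {A, B, D, E, G} → lossless.
Decomposition 2: common = {A, C}, closure = {A, C, F} → lossy.
Decomposition 3: common = {A, D}, closure = {A, D} → lossy.

Decomposition 1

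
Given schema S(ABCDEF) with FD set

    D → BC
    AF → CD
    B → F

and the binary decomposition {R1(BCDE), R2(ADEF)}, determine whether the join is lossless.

Common attributes: R1 ∩ R2 = {DE}.
Closure of {DE}: D → BC applies, adding BC; B → F applies, adding F. So (DE)⁺ = {BCDEF}.
This closure contains every attribute of R1, so R1 ∩ R2 → R1. The join is lossless.

Yes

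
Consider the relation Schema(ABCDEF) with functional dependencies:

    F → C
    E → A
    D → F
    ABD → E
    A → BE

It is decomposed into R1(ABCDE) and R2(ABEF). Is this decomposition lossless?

Common attributes: R1 ∩ R2 = {ABE}.
No dependency enlarges {ABE}, so (ABE)⁺ = {ABE}.
The closure contains neither all of R1 = {ABCDE} nor all of R2 = {ABEF}, so the common attributes are not a superkey of either fragment. The join is lossy.

No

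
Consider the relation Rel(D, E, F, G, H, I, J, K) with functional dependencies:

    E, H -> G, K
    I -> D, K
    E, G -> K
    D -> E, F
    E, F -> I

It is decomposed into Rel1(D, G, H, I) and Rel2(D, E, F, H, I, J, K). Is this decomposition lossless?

Yes

Common attributes: Rel1 ∩ Rel2 = {D, H, I}.
Closure of {D, H, I}: I → D, K applies, adding K; D → E, F applies, adding E, F; E, H → G, K applies, adding G. So (D, H, I)⁺ = {D, E, F, G, H, I, K}.
This closure contains every attribute of Rel1, so Rel1 ∩ Rel2 → Rel1. The join is lossless.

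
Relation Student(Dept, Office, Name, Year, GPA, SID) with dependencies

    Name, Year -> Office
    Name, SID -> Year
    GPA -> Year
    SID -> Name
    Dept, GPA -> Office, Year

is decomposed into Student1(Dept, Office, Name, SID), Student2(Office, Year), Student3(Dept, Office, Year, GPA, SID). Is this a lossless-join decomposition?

Chase test. Columns are Dept, Office, Name, Year, GPA, SID; row i has aⱼ where attribute j ∈ Studenti, else bᵢⱼ.
Initial tableau (one row per fragment):
  row 1: a1 a2 a3 b14 b15 a6
  row 2: b21 a2 b23 a4 b25 b26
  row 3: a1 a2 b33 a4 a5 a6
Rows 1 and 3 agree on SID; apply SID→Name and equate their Name entries.
Rows 1 and 3 agree on Name, SID; apply Name, SID→Year and equate their Year entries.
Row 3 is now all distinguished symbols — the join is lossless.

Yes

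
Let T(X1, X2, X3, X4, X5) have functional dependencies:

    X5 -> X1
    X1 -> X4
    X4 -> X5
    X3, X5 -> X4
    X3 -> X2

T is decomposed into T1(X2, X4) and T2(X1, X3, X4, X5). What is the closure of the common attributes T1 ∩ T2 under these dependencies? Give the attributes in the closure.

T1 ∩ T2 = {X4}.
X4 → X5 applies, adding X5
X5 → X1 applies, adding X1
Closure: {X1, X4, X5}.

X1, X4, X5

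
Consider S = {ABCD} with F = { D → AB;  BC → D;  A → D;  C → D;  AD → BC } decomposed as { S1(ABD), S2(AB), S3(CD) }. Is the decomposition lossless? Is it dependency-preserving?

Lossless test (chase): Rows 1 and 3 agree on D; apply D→AB and equate their AB entries. Rows 1 and 2 agree on A; apply A→D and equate their D entries. Rows 1 and 2 agree on AD; apply AD→BC and equate their BC entries. Rows 1 and 3 agree on AD; apply AD→BC and equate their BC entries. Row 1 is now all distinguished symbols — the join is lossless.
Dependency preservation: BC → D; AD → BC are not contained in any single fragment, but the restricted closure of each left-hand side across the fragments still reaches the right-hand side; the remaining FDs each lie inside some fragment. All dependencies are preserved.

lossless and dependency-preserving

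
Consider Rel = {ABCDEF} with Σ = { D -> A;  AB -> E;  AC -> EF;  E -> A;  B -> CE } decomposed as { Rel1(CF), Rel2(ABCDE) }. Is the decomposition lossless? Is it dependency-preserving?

lossy and not dependency-preserving

Lossless test: (C)⁺ = {C}, which is a superkey of neither fragment — lossy.
Dependency preservation: the restricted closure of {AC} across the fragments never reaches {EF}, so AC → EF cannot be enforced without a join — not preserved.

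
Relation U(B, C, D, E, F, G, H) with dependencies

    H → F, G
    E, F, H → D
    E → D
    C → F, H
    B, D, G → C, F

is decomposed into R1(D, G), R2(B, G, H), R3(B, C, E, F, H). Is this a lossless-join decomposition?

Chase test. Columns are B, C, D, E, F, G, H; row i has aⱼ where attribute j ∈ Ri, else bᵢⱼ.
Initial tableau (one row per fragment):
  row 1: b11 b12 a3 b14 b15 a6 b17
  row 2: a1 b22 b23 b24 b25 a6 a7
  row 3: a1 a2 b33 a4 a5 b36 a7
Rows 2 and 3 agree on H; apply H→F, G and equate their F, G entries.
No row becomes fully distinguished — the join is lossy.

No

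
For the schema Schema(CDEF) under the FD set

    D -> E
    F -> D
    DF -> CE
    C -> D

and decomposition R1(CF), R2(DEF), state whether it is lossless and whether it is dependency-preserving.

Lossless test: (F)⁺ = {CDEF}, which contains all of one fragment — lossless.
Dependency preservation: the restricted closure of {C} across the fragments never reaches {D}, so C → D cannot be enforced without a join — not preserved.

lossless but not dependency-preserving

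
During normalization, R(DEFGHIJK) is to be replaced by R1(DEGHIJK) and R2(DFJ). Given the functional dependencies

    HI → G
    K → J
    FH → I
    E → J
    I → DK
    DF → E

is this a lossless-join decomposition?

No

Common attributes: R1 ∩ R2 = {DJ}.
No dependency enlarges {DJ}, so (DJ)⁺ = {DJ}.
The closure contains neither all of R1 = {DEGHIJK} nor all of R2 = {DFJ}, so the common attributes are not a superkey of either fragment. The join is lossy.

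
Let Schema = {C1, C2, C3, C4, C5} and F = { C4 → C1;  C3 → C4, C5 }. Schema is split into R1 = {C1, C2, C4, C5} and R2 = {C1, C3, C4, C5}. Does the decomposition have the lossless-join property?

Common attributes: R1 ∩ R2 = {C1, C4, C5}.
No dependency enlarges {C1, C4, C5}, so (C1, C4, C5)⁺ = {C1, C4, C5}.
The closure contains neither all of R1 = {C1, C2, C4, C5} nor all of R2 = {C1, C3, C4, C5}, so the common attributes are not a superkey of either fragment. The join is lossy.

No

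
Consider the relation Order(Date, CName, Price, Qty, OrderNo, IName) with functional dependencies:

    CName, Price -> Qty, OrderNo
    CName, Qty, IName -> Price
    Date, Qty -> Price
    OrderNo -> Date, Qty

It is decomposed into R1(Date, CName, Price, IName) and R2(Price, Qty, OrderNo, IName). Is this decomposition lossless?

Common attributes: R1 ∩ R2 = {Price, IName}.
No dependency enlarges {Price, IName}, so (Price, IName)⁺ = {Price, IName}.
The closure contains neither all of R1 = {Date, CName, Price, IName} nor all of R2 = {Price, Qty, OrderNo, IName}, so the common attributes are not a superkey of either fragment. The join is lossy.

No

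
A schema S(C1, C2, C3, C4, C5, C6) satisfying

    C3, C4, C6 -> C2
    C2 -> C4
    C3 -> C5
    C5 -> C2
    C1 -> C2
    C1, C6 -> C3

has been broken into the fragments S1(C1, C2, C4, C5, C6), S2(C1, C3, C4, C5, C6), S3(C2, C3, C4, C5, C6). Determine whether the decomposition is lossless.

Yes

Chase test. Columns are C1, C2, C3, C4, C5, C6; row i has aⱼ where attribute j ∈ Si, else bᵢⱼ.
Initial tableau (one row per fragment):
  row 1: a1 a2 b13 a4 a5 a6
  row 2: a1 b22 a3 a4 a5 a6
  row 3: b31 a2 a3 a4 a5 a6
Rows 2 and 3 agree on C3, C4, C6; apply C3, C4, C6→C2 and equate their C2 entries.
Rows 1 and 2 agree on C1, C6; apply C1, C6→C3 and equate their C3 entries.
Row 1 is now all distinguished symbols — the join is lossless.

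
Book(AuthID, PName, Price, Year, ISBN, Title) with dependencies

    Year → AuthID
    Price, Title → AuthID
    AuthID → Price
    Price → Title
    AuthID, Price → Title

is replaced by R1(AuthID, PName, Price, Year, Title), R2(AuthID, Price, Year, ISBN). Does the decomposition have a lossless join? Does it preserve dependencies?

lossy but dependency-preserving

Lossless test: (AuthID, Price, Year)⁺ = {AuthID, Price, Year, Title}, which is a superkey of neither fragment — lossy.
Dependency preservation: every FD's attributes lie within a single fragment, so each can be enforced locally — preserved.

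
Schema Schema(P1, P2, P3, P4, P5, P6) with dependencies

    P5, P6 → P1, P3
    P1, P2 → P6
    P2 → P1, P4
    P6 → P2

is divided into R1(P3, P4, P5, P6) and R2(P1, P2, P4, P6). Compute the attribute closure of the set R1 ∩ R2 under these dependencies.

R1 ∩ R2 = {P4, P6}.
P6 → P2 applies, adding P2
P2 → P1, P4 applies, adding P1
Closure: {P1, P2, P4, P6}.

P1, P2, P4, P6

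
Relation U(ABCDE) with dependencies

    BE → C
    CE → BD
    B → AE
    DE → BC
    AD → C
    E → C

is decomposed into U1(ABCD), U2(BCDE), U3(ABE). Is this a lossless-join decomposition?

Yes

Chase test. Columns are ABCDE; row i has aⱼ where attribute j ∈ Ui, else bᵢⱼ.
Initial tableau (one row per fragment):
  row 1: a1 a2 a3 a4 b15
  row 2: b21 a2 a3 a4 a5
  row 3: a1 a2 b33 b34 a5
Rows 2 and 3 agree on BE; apply BE→C and equate their C entries.
Rows 2 and 3 agree on CE; apply CE→BD and equate their BD entries.
Rows 1 and 2 agree on B; apply B→AE and equate their AE entries.
Row 1 is now all distinguished symbols — the join is lossless.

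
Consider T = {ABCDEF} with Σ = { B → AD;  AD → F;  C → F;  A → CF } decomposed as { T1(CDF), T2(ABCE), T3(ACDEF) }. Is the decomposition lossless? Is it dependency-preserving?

Lossless test (chase): Rows 1 and 2 agree on C; apply C→F and equate their F entries. No row becomes fully distinguished — the join is lossy.
Dependency preservation: the restricted closure of {B} across the fragments never reaches {AD}, so B → AD cannot be enforced without a join — not preserved.

lossy and not dependency-preserving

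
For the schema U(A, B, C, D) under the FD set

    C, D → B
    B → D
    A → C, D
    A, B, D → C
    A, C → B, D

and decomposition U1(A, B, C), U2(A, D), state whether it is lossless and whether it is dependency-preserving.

Lossless test: (A)⁺ = {A, B, C, D}, which contains all of one fragment — lossless.
Dependency preservation: the restricted closure of {C, D} across the fragments never reaches {B}, so C, D → B cannot be enforced without a join — not preserved.

lossless but not dependency-preserving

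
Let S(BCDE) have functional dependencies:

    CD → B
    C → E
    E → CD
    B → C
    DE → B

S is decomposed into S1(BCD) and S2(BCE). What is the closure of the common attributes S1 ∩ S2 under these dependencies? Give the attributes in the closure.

BCDE

S1 ∩ S2 = {BC}.
C → E applies, adding E
E → CD applies, adding D
Closure: {BCDE}.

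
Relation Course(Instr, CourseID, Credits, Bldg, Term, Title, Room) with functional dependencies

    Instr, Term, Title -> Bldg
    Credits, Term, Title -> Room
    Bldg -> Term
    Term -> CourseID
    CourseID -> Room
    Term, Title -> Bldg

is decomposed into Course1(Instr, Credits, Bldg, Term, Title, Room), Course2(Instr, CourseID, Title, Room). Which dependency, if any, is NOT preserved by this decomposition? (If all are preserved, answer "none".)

Term -> CourseID

Check Term → CourseID: no single fragment contains all of {CourseID, Term}, and the restricted closure of {Term} across the fragments never reaches {CourseID}.
Instr, Term, Title → Bldg is preserved.
Credits, Term, Title → Room is preserved.
Bldg → Term is preserved.
CourseID → Room is preserved.
Term, Title → Bldg is preserved.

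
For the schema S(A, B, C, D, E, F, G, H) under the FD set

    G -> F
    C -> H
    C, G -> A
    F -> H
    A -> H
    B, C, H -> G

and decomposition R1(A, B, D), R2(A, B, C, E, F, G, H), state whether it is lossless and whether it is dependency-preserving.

lossy but dependency-preserving

Lossless test: (A, B)⁺ = {A, B, H}, which is a superkey of neither fragment — lossy.
Dependency preservation: every FD's attributes lie within a single fragment, so each can be enforced locally — preserved.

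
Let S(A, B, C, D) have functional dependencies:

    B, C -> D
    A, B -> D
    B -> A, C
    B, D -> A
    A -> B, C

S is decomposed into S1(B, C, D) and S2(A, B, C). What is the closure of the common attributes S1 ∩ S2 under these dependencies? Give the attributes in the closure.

S1 ∩ S2 = {B, C}.
B, C → D applies, adding D
B → A, C applies, adding A
Closure: {A, B, C, D}.

A, B, C, D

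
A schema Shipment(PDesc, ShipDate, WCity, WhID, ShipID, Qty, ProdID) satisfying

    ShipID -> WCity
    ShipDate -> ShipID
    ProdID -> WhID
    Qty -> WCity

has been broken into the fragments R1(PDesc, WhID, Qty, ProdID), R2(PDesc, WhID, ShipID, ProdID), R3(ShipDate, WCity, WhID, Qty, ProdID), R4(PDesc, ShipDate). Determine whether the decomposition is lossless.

Chase test. Columns are PDesc, ShipDate, WCity, WhID, ShipID, Qty, ProdID; row i has aⱼ where attribute j ∈ Ri, else bᵢⱼ.
Initial tableau (one row per fragment):
  row 1: a1 b12 b13 a4 b15 a6 a7
  row 2: a1 b22 b23 a4 a5 b26 a7
  row 3: b31 a2 a3 a4 b35 a6 a7
  row 4: a1 a2 b43 b44 b45 b46 b47
Rows 3 and 4 agree on ShipDate; apply ShipDate→ShipID and equate their ShipID entries.
Rows 1 and 3 agree on Qty; apply Qty→WCity and equate their WCity entries.
Rows 3 and 4 agree on ShipID; apply ShipID→WCity and equate their WCity entries.
No row becomes fully distinguished — the join is lossy.

No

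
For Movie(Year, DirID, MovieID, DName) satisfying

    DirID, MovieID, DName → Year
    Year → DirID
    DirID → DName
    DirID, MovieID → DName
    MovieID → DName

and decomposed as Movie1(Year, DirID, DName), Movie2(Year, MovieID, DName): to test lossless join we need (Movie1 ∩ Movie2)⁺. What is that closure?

Movie1 ∩ Movie2 = {Year, DName}.
Year → DirID applies, adding DirID
Closure: {Year, DirID, DName}.

Year, DirID, DName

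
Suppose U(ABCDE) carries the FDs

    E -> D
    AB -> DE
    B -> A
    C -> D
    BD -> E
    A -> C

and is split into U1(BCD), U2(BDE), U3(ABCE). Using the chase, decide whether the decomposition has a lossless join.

Chase test. Columns are ABCDE; row i has aⱼ where attribute j ∈ Ui, else bᵢⱼ.
Initial tableau (one row per fragment):
  row 1: b11 a2 a3 a4 b15
  row 2: b21 a2 b23 a4 a5
  row 3: a1 a2 a3 b34 a5
Rows 2 and 3 agree on E; apply E→D and equate their D entries.
Rows 1 and 2 agree on B; apply B→A and equate their A entries.
Rows 1 and 3 agree on B; apply B→A and equate their A entries.
Rows 1 and 2 agree on BD; apply BD→E and equate their E entries.
Rows 1 and 2 agree on A; apply A→C and equate their C entries.
Row 1 is now all distinguished symbols — the join is lossless.

Yes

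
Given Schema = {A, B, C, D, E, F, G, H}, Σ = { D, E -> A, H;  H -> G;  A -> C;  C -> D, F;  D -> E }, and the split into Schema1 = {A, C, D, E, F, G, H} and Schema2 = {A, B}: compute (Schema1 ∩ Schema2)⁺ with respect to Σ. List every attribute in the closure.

A, C, D, E, F, G, H

Schema1 ∩ Schema2 = {A}.
A → C applies, adding C
C → D, F applies, adding D, F
D → E applies, adding E
D, E → A, H applies, adding H
H → G applies, adding G
Closure: {A, C, D, E, F, G, H}.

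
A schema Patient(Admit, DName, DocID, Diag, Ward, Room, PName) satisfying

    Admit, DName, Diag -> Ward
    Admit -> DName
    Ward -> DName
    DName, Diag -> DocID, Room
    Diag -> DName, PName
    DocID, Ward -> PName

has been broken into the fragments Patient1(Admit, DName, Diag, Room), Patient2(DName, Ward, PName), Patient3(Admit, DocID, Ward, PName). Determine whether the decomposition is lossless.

Chase test. Columns are Admit, DName, DocID, Diag, Ward, Room, PName; row i has aⱼ where attribute j ∈ Patienti, else bᵢⱼ.
Initial tableau (one row per fragment):
  row 1: a1 a2 b13 a4 b15 a6 b17
  row 2: b21 a2 b23 b24 a5 b26 a7
  row 3: a1 b32 a3 b34 a5 b36 a7
Rows 1 and 3 agree on Admit; apply Admit→DName and equate their DName entries.
No row becomes fully distinguished — the join is lossy.

No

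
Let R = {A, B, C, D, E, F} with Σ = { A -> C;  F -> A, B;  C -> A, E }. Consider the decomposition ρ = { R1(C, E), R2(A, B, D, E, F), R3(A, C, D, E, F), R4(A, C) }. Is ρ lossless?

Chase test. Columns are A, B, C, D, E, F; row i has aⱼ where attribute j ∈ Ri, else bᵢⱼ.
Initial tableau (one row per fragment):
  row 1: b11 b12 a3 b14 a5 b16
  row 2: a1 a2 b23 a4 a5 a6
  row 3: a1 b32 a3 a4 a5 a6
  row 4: a1 b42 a3 b44 b45 b46
Rows 2 and 3 agree on A; apply A→C and equate their C entries.
Rows 2 and 3 agree on F; apply F→A, B and equate their A, B entries.
Rows 1 and 2 agree on C; apply C→A, E and equate their A, E entries.
Rows 1 and 4 agree on C; apply C→A, E and equate their A, E entries.
Row 2 is now all distinguished symbols — the join is lossless.

Yes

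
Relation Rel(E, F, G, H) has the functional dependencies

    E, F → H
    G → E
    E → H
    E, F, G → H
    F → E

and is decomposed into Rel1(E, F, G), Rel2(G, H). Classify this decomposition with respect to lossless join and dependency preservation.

Lossless test: (G)⁺ = {E, G, H}, which contains all of one fragment — lossless.
Dependency preservation: the restricted closure of {E, F} across the fragments never reaches {H}, so E, F → H cannot be enforced without a join — not preserved.

lossless but not dependency-preserving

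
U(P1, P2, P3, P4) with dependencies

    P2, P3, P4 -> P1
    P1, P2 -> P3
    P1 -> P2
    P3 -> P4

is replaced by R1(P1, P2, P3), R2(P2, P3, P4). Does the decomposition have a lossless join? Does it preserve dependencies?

lossless and dependency-preserving

Lossless test: (P2, P3)⁺ = {P1, P2, P3, P4}, which contains all of one fragment — lossless.
Dependency preservation: P2, P3, P4 → P1 is not contained in any single fragment, but the restricted closure of its left-hand side across the fragments still reaches the right-hand side; the remaining FDs each lie inside some fragment. All dependencies are preserved.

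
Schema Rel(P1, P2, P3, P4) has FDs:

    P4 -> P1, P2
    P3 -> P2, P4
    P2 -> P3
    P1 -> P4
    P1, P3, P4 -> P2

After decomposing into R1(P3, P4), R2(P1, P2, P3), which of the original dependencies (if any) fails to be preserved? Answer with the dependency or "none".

P4 → P1, P2: restricted closure across fragments reaches P1, P2.
P3 → P2, P4: restricted closure across fragments reaches P2, P4.
P2 → P3 lies within R2.
P1 → P4: restricted closure across fragments reaches P4.
P1, P3, P4 → P2: restricted closure across fragments reaches P2.
Every dependency is enforceable on the fragments, so the decomposition is dependency-preserving.

none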